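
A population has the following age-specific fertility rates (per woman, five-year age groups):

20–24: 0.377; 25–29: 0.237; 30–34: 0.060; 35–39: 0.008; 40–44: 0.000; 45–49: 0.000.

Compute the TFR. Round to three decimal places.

3.410

Sum of ASFRs = 0.377 + 0.237 + 0.060 + 0.008 + 0.000 + 0.000 = 0.682
TFR = 5 × 0.682 = 3.41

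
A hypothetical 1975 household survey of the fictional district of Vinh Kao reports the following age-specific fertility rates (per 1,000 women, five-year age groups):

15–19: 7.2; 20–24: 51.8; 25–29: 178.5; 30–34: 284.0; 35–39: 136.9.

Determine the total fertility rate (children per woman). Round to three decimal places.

Sum of ASFRs = 7.2 + 51.8 + 178.5 + 284.0 + 136.9 = 658.4
TFR = 5 × 658.4 / 1000 = 3.292

3.292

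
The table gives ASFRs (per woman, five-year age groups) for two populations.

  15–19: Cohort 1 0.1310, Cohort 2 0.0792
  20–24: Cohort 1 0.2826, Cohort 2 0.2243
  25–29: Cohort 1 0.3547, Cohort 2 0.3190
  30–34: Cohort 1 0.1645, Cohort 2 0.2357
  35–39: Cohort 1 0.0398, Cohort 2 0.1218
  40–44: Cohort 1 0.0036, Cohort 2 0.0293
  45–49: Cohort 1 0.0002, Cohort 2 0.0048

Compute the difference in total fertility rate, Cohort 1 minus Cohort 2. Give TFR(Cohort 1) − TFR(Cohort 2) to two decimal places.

-0.19

Cohort 1:
  Sum of ASFRs = 0.1310 + 0.2826 + 0.3547 + 0.1645 + 0.0398 + 0.0036 + 0.0002 = 0.9764
  TFR = 5 × 0.9764 = 4.882
Cohort 2:
  Sum of ASFRs = 0.0792 + 0.2243 + 0.3190 + 0.2357 + 0.1218 + 0.0293 + 0.0048 = 1.0141
  TFR = 5 × 1.0141 = 5.0705
Difference = 4.882 − 5.0705 = -0.1885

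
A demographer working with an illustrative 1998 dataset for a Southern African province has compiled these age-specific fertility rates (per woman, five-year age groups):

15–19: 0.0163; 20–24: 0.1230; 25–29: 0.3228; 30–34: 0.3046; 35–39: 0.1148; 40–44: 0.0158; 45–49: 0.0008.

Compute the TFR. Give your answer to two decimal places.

4.49

Sum of ASFRs = 0.0163 + 0.1230 + 0.3228 + 0.3046 + 0.1148 + 0.0158 + 0.0008 = 0.8981
TFR = 5 × 0.8981 = 4.4905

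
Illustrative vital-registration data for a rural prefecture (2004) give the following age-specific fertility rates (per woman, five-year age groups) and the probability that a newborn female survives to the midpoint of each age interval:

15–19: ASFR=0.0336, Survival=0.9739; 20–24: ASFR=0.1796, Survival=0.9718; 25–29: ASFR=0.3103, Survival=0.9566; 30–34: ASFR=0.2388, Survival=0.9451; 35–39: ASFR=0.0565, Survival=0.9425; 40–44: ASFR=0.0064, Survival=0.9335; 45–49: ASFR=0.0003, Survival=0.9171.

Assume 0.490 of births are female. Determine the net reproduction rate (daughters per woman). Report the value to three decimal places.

1.934

Proportion female at birth = 0.490.
Each age group contributes 5 × ASFR × survival:
  15–19: 5 × 0.0336 × 0.9739 = 0.16362
  20–24: 5 × 0.1796 × 0.9718 = 0.87268
  25–29: 5 × 0.3103 × 0.9566 = 1.48416
  30–34: 5 × 0.2388 × 0.9451 = 1.12845
  35–39: 5 × 0.0565 × 0.9425 = 0.26626
  40–44: 5 × 0.0064 × 0.9335 = 0.02987
  45–49: 5 × 0.0003 × 0.9171 = 0.00138
Sum = 3.94642
NRR = 0.490 × 3.94642 = 1.93375
With NRR above 1 the population is above replacement fertility.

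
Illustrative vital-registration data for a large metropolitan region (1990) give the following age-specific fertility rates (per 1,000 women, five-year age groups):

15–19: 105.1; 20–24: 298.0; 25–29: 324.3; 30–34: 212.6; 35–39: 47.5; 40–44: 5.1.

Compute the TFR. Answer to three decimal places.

Sum of ASFRs = 105.1 + 298.0 + 324.3 + 212.6 + 47.5 + 5.1 = 992.6
TFR = 5 × 992.6 / 1000 = 4.963

4.963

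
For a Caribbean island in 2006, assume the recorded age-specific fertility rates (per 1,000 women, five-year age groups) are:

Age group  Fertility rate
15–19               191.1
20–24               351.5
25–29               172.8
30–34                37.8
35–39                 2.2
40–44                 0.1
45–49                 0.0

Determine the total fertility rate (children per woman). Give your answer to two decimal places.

3.78

Sum of ASFRs = 191.1 + 351.5 + 172.8 + 37.8 + 2.2 + 0.1 + 0.0 = 755.5
TFR = 5 × 755.5 / 1000 = 3.7775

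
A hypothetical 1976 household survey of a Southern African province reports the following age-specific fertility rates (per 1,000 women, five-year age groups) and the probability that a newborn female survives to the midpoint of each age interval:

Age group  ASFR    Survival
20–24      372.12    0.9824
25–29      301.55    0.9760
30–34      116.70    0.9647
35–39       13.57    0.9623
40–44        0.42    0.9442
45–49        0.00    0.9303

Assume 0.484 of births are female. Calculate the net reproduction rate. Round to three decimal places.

Proportion female at birth = 0.484.
Per-age-group product (5 × ASFR × survival probability):
  20–24: 5 × 372.12/1000 × 0.9824 = 1.82785
  25–29: 5 × 301.55/1000 × 0.9760 = 1.47156
  30–34: 5 × 116.70/1000 × 0.9647 = 0.56290
  35–39: 5 × 13.57/1000 × 0.9623 = 0.06529
  40–44: 5 × 0.42/1000 × 0.9442 = 0.00198
  45–49: 5 × 0.00/1000 × 0.9303 = 0.00000
Sum = 3.92958
NRR = 0.484 × 3.92958 = 1.90192

1.902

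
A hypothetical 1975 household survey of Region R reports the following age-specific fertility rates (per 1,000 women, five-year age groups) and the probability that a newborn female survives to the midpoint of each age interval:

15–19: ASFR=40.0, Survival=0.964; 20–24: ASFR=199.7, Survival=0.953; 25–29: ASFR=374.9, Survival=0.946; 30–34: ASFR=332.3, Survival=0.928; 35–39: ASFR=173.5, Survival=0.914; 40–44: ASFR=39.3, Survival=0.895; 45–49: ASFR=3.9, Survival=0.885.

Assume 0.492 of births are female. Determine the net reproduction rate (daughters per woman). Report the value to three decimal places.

Proportion female at birth = 0.492.
Weighting each age-specific rate by interval width and survival:
  15–19: 5 × 40.0/1000 × 0.964 = 0.19280
  20–24: 5 × 199.7/1000 × 0.953 = 0.95157
  25–29: 5 × 374.9/1000 × 0.946 = 1.77328
  30–34: 5 × 332.3/1000 × 0.928 = 1.54187
  35–39: 5 × 173.5/1000 × 0.914 = 0.79290
  40–44: 5 × 39.3/1000 × 0.895 = 0.17587
  45–49: 5 × 3.9/1000 × 0.885 = 0.01726
Sum = 5.44555
NRR = 0.492 × 5.44555 = 2.67921

2.679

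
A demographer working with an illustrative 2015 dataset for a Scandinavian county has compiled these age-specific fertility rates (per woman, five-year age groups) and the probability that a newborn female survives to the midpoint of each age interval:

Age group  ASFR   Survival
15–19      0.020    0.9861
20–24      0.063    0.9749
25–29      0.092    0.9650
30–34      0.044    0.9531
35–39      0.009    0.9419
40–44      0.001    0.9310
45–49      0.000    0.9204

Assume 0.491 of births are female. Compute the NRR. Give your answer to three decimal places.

0.543

Proportion female at birth = 0.491.
Weighting each age-specific rate by interval width and survival:
  15–19: 5 × 0.020 × 0.9861 = 0.09861
  20–24: 5 × 0.063 × 0.9749 = 0.30709
  25–29: 5 × 0.092 × 0.9650 = 0.44390
  30–34: 5 × 0.044 × 0.9531 = 0.20968
  35–39: 5 × 0.009 × 0.9419 = 0.04239
  40–44: 5 × 0.001 × 0.9310 = 0.00466
  45–49: 5 × 0.000 × 0.9204 = 0.00000
Sum = 1.10633
NRR = 0.491 × 1.10633 = 0.54321
NRR < 1, so the cohort does not fully replace itself.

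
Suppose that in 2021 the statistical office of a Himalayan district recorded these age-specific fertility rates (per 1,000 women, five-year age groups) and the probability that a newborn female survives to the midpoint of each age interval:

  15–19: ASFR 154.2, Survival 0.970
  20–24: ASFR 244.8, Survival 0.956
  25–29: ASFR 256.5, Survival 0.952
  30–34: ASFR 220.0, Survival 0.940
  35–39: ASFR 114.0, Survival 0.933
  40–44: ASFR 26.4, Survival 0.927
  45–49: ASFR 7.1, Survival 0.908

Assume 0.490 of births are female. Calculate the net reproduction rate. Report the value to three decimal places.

2.381

Proportion female at birth = 0.490.
Weighting each age-specific rate by interval width and survival:
  15–19: 5 × 154.2/1000 × 0.970 = 0.74787
  20–24: 5 × 244.8/1000 × 0.956 = 1.17014
  25–29: 5 × 256.5/1000 × 0.952 = 1.22094
  30–34: 5 × 220.0/1000 × 0.940 = 1.03400
  35–39: 5 × 114.0/1000 × 0.933 = 0.53181
  40–44: 5 × 26.4/1000 × 0.927 = 0.12236
  45–49: 5 × 7.1/1000 × 0.908 = 0.03223
Sum = 4.85935
NRR = 0.490 × 4.85935 = 2.38108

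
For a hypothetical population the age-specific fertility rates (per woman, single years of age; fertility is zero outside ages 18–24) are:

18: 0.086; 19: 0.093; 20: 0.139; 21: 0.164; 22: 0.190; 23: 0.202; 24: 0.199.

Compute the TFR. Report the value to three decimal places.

1.073

Sum of ASFRs = 0.086 + 0.093 + 0.139 + 0.164 + 0.190 + 0.202 + 0.199 = 1.073
TFR = 1.073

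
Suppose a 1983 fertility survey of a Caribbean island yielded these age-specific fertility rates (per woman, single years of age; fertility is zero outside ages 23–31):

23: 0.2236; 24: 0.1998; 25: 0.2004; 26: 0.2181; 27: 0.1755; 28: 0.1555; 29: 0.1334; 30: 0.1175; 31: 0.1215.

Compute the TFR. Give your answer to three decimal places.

Sum of ASFRs = 0.2236 + 0.1998 + 0.2004 + 0.2181 + 0.1755 + 0.1555 + 0.1334 + 0.1175 + 0.1215 = 1.5453
TFR = 1.5453

1.545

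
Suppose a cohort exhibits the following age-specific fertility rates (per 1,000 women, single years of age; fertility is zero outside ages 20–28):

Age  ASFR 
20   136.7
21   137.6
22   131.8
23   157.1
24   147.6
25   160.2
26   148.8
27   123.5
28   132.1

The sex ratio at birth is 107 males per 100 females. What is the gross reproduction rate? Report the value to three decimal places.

Proportion female at birth = 100 / (100 + 107) = 0.48309.
Sum of ASFRs = 136.7 + 137.6 + 131.8 + 157.1 + 147.6 + 160.2 + 148.8 + 123.5 + 132.1 = 1275.4
TFR = 1275.4 / 1000 = 1.2754
GRR = 0.48309 × 1.2754 = 0.61613

0.616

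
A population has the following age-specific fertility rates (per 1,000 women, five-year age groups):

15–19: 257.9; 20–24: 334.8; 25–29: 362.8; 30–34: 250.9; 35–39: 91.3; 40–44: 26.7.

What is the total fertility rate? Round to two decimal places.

6.62

Sum of ASFRs = 257.9 + 334.8 + 362.8 + 250.9 + 91.3 + 26.7 = 1324.4
TFR = 5 × 1324.4 / 1000 = 6.622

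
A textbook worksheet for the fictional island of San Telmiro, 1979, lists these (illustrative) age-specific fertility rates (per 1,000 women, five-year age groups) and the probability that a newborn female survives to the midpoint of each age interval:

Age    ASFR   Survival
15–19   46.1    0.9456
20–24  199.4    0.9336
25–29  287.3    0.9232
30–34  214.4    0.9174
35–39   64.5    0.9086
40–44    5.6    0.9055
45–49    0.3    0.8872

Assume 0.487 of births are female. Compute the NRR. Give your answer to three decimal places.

Proportion female at birth = 0.487.
Weighting each age-specific rate by interval width and survival:
  15–19: 5 × 46.1/1000 × 0.9456 = 0.21796
  20–24: 5 × 199.4/1000 × 0.9336 = 0.93080
  25–29: 5 × 287.3/1000 × 0.9232 = 1.32618
  30–34: 5 × 214.4/1000 × 0.9174 = 0.98345
  35–39: 5 × 64.5/1000 × 0.9086 = 0.29302
  40–44: 5 × 5.6/1000 × 0.9055 = 0.02535
  45–49: 5 × 0.3/1000 × 0.8872 = 0.00133
Sum = 3.77809
NRR = 0.487 × 3.77809 = 1.83993

1.840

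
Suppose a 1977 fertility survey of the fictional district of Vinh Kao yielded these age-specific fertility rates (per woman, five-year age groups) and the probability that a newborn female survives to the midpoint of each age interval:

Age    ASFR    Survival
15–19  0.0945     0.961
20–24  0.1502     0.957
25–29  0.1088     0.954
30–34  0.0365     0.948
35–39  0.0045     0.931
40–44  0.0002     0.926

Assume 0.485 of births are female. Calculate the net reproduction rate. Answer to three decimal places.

Proportion female at birth = 0.485.
Each age group contributes 5 × ASFR × survival:
  15–19: 5 × 0.0945 × 0.961 = 0.45407
  20–24: 5 × 0.1502 × 0.957 = 0.71871
  25–29: 5 × 0.1088 × 0.954 = 0.51898
  30–34: 5 × 0.0365 × 0.948 = 0.17301
  35–39: 5 × 0.0045 × 0.931 = 0.02095
  40–44: 5 × 0.0002 × 0.926 = 0.00093
Sum = 1.88665
NRR = 0.485 × 1.88665 = 0.91503
An NRR under 1 implies long-run decline under these rates.

0.915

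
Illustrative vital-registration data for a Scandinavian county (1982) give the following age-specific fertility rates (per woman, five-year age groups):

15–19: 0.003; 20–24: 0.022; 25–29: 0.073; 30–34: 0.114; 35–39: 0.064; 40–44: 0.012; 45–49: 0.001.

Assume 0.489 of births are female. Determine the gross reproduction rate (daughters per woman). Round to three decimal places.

0.707

Proportion female at birth = 0.489.
Sum of ASFRs = 0.003 + 0.022 + 0.073 + 0.114 + 0.064 + 0.012 + 0.001 = 0.289
TFR = 5 × 0.289 = 1.445
GRR = 0.489 × 1.445 = 0.70661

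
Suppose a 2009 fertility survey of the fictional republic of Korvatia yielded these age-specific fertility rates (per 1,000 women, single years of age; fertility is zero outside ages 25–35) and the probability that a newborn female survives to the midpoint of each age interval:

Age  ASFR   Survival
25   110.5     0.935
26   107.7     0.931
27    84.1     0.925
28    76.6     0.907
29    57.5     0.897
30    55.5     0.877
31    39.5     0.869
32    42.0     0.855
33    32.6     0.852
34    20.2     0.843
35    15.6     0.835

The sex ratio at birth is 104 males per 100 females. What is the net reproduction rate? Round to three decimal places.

Proportion female at birth = 100 / (100 + 104) = 0.49020.
Per-age-group product (1 × ASFR × survival probability):
  25: 1 × 110.5/1000 × 0.935 = 0.10332
  26: 1 × 107.7/1000 × 0.931 = 0.10027
  27: 1 × 84.1/1000 × 0.925 = 0.07779
  28: 1 × 76.6/1000 × 0.907 = 0.06948
  29: 1 × 57.5/1000 × 0.897 = 0.05158
  30: 1 × 55.5/1000 × 0.877 = 0.04867
  31: 1 × 39.5/1000 × 0.869 = 0.03433
  32: 1 × 42.0/1000 × 0.855 = 0.03591
  33: 1 × 32.6/1000 × 0.852 = 0.02778
  34: 1 × 20.2/1000 × 0.843 = 0.01703
  35: 1 × 15.6/1000 × 0.835 = 0.01303
Sum = 0.57919
NRR = 0.49020 × 0.57919 = 0.28392

0.284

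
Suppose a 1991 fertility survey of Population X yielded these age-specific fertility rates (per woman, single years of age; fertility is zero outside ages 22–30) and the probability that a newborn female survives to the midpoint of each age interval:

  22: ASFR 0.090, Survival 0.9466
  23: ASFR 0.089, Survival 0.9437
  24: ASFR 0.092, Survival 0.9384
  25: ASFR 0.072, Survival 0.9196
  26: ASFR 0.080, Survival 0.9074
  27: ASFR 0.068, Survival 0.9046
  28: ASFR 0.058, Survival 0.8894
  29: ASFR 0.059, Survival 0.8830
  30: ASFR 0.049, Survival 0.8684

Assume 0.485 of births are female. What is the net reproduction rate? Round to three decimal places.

0.292

Proportion female at birth = 0.485.
Survival-weighted fertility by age (1·fₓ·Sₓ):
  22: 1 × 0.090 × 0.9466 = 0.08519
  23: 1 × 0.089 × 0.9437 = 0.08399
  24: 1 × 0.092 × 0.9384 = 0.08633
  25: 1 × 0.072 × 0.9196 = 0.06621
  26: 1 × 0.080 × 0.9074 = 0.07259
  27: 1 × 0.068 × 0.9046 = 0.06151
  28: 1 × 0.058 × 0.8894 = 0.05159
  29: 1 × 0.059 × 0.8830 = 0.05210
  30: 1 × 0.049 × 0.8684 = 0.04255
Sum = 0.60206
NRR = 0.485 × 0.60206 = 0.29200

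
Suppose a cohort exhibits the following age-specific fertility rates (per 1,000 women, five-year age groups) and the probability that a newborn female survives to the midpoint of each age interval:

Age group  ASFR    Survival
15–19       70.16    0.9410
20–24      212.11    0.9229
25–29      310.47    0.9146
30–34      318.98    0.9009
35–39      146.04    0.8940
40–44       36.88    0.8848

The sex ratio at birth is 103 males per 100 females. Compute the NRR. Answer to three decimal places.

Proportion female at birth = 100 / (100 + 103) = 0.49261.
Each age group contributes 5 × ASFR × survival:
  15–19: 5 × 70.16/1000 × 0.9410 = 0.33010
  20–24: 5 × 212.11/1000 × 0.9229 = 0.97878
  25–29: 5 × 310.47/1000 × 0.9146 = 1.41978
  30–34: 5 × 318.98/1000 × 0.9009 = 1.43685
  35–39: 5 × 146.04/1000 × 0.8940 = 0.65280
  40–44: 5 × 36.88/1000 × 0.8848 = 0.16316
Sum = 4.98147
NRR = 0.49261 × 4.98147 = 2.45392

2.454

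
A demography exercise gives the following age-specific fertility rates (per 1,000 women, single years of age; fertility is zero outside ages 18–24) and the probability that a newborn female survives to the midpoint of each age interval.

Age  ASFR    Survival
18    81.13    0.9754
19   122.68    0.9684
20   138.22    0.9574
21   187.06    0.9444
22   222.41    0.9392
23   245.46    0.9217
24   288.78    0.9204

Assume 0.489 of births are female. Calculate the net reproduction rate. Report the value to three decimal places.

0.591

Proportion female at birth = 0.489.
Weighting each age-specific rate by interval width and survival:
  18: 1 × 81.13/1000 × 0.9754 = 0.07913
  19: 1 × 122.68/1000 × 0.9684 = 0.11880
  20: 1 × 138.22/1000 × 0.9574 = 0.13233
  21: 1 × 187.06/1000 × 0.9444 = 0.17666
  22: 1 × 222.41/1000 × 0.9392 = 0.20889
  23: 1 × 245.46/1000 × 0.9217 = 0.22624
  24: 1 × 288.78/1000 × 0.9204 = 0.26579
Sum = 1.20784
NRR = 0.489 × 1.20784 = 0.59063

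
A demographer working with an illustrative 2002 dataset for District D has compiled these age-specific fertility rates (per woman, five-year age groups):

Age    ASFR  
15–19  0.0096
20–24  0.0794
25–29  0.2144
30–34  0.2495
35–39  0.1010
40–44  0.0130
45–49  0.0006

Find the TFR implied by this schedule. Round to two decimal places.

Sum of ASFRs = 0.0096 + 0.0794 + 0.2144 + 0.2495 + 0.1010 + 0.0130 + 0.0006 = 0.6675
TFR = 5 × 0.6675 = 3.3375

3.34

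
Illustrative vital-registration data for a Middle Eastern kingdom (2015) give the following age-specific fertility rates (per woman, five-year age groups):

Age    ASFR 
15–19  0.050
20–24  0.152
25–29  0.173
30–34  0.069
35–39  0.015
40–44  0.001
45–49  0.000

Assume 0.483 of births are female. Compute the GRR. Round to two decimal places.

1.11

Proportion female at birth = 0.483.
Sum of ASFRs = 0.050 + 0.152 + 0.173 + 0.069 + 0.015 + 0.001 + 0.000 = 0.460
TFR = 5 × 0.460 = 2.3
GRR = 0.483 × 2.3 = 1.11090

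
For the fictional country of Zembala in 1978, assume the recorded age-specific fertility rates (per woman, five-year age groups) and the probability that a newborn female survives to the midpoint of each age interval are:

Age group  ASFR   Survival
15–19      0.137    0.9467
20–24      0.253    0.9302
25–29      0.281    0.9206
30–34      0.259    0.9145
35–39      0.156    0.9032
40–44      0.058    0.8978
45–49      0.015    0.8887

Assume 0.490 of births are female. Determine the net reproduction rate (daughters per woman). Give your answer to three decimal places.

2.614

Proportion female at birth = 0.490.
Survival-weighted fertility by age (5·fₓ·Sₓ):
  15–19: 5 × 0.137 × 0.9467 = 0.64849
  20–24: 5 × 0.253 × 0.9302 = 1.17670
  25–29: 5 × 0.281 × 0.9206 = 1.29344
  30–34: 5 × 0.259 × 0.9145 = 1.18428
  35–39: 5 × 0.156 × 0.9032 = 0.70450
  40–44: 5 × 0.058 × 0.8978 = 0.26036
  45–49: 5 × 0.015 × 0.8887 = 0.06665
Sum = 5.33442
NRR = 0.490 × 5.33442 = 2.61387
NRR > 1, so each generation more than replaces itself.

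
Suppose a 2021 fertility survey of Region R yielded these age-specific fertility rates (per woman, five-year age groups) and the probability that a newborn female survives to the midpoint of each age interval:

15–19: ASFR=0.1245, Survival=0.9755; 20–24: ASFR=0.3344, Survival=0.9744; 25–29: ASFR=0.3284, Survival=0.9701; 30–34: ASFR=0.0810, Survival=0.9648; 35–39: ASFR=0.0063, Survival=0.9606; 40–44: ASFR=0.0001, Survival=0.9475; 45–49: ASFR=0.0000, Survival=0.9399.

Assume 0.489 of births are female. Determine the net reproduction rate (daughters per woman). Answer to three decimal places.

2.079

Proportion female at birth = 0.489.
Weighting each age-specific rate by interval width and survival:
  15–19: 5 × 0.1245 × 0.9755 = 0.60725
  20–24: 5 × 0.3344 × 0.9744 = 1.62920
  25–29: 5 × 0.3284 × 0.9701 = 1.59290
  30–34: 5 × 0.0810 × 0.9648 = 0.39074
  35–39: 5 × 0.0063 × 0.9606 = 0.03026
  40–44: 5 × 0.0001 × 0.9475 = 0.00047
  45–49: 5 × 0.0000 × 0.9399 = 0.00000
Sum = 4.25082
NRR = 0.489 × 4.25082 = 2.07865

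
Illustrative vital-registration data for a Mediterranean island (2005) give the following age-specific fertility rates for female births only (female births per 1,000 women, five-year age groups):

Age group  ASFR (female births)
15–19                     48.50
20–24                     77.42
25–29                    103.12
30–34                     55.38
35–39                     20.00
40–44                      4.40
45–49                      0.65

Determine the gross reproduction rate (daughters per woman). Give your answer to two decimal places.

Sum of female ASFRs = 48.50 + 77.42 + 103.12 + 55.38 + 20.00 + 4.40 + 0.65 = 309.47
GRR = 5 × 309.47 / 1000 = 1.54735

1.55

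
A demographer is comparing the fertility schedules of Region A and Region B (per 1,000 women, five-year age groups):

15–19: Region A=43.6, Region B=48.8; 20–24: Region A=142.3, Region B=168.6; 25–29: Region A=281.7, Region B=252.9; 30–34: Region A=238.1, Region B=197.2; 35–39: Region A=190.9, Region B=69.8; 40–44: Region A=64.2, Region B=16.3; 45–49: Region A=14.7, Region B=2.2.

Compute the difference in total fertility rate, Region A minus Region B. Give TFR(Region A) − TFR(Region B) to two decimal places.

Region A:
  Sum of ASFRs = 43.6 + 142.3 + 281.7 + 238.1 + 190.9 + 64.2 + 14.7 = 975.5
  TFR = 5 × 975.5 / 1000 = 4.8775
Region B:
  Sum of ASFRs = 48.8 + 168.6 + 252.9 + 197.2 + 69.8 + 16.3 + 2.2 = 755.8
  TFR = 5 × 755.8 / 1000 = 3.779
Difference = 4.8775 − 3.779 = 1.0985

1.10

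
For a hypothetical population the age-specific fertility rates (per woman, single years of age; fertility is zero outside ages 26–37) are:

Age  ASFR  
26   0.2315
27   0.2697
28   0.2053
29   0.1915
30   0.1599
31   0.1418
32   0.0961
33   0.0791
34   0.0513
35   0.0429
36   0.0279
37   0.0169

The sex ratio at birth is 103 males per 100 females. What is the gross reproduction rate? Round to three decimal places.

Proportion female at birth = 100 / (100 + 103) = 0.49261.
Sum of ASFRs = 0.2315 + 0.2697 + 0.2053 + 0.1915 + 0.1599 + 0.1418 + 0.0961 + 0.0791 + 0.0513 + 0.0429 + 0.0279 + 0.0169 = 1.5139
TFR = 1.5139
GRR = 0.49261 × 1.5139 = 0.74576

0.746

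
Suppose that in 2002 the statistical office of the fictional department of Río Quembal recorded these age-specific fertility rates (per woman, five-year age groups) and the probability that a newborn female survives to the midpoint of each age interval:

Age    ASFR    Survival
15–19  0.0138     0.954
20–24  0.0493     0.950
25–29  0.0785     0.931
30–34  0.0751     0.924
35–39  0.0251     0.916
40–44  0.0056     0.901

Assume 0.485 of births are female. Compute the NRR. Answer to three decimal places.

Proportion female at birth = 0.485.
Per-age-group product (5 × ASFR × survival probability):
  15–19: 5 × 0.0138 × 0.954 = 0.06583
  20–24: 5 × 0.0493 × 0.950 = 0.23418
  25–29: 5 × 0.0785 × 0.931 = 0.36542
  30–34: 5 × 0.0751 × 0.924 = 0.34696
  35–39: 5 × 0.0251 × 0.916 = 0.11496
  40–44: 5 × 0.0056 × 0.901 = 0.02523
Sum = 1.15258
NRR = 0.485 × 1.15258 = 0.55900
An NRR under 1 implies long-run decline under these rates.

0.559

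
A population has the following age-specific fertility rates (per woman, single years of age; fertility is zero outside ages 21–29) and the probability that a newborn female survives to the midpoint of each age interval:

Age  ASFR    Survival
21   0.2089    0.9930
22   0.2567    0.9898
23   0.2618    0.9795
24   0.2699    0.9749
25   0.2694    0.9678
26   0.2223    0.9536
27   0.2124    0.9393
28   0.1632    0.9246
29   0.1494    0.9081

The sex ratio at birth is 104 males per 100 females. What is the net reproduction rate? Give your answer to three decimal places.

0.951

Proportion female at birth = 100 / (100 + 104) = 0.49020.
Per-age-group product (1 × ASFR × survival probability):
  21: 1 × 0.2089 × 0.9930 = 0.20744
  22: 1 × 0.2567 × 0.9898 = 0.25408
  23: 1 × 0.2618 × 0.9795 = 0.25643
  24: 1 × 0.2699 × 0.9749 = 0.26313
  25: 1 × 0.2694 × 0.9678 = 0.26073
  26: 1 × 0.2223 × 0.9536 = 0.21199
  27: 1 × 0.2124 × 0.9393 = 0.19951
  28: 1 × 0.1632 × 0.9246 = 0.15089
  29: 1 × 0.1494 × 0.9081 = 0.13567
Sum = 1.93987
NRR = 0.49020 × 1.93987 = 0.95092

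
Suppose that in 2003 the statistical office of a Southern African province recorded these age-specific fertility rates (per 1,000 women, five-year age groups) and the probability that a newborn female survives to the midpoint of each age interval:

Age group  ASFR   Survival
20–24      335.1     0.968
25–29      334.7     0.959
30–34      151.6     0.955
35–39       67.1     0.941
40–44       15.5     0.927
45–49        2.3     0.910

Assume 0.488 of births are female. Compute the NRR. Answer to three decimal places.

Proportion female at birth = 0.488.
Each age group contributes 5 × ASFR × survival:
  20–24: 5 × 335.1/1000 × 0.968 = 1.62188
  25–29: 5 × 334.7/1000 × 0.959 = 1.60489
  30–34: 5 × 151.6/1000 × 0.955 = 0.72389
  35–39: 5 × 67.1/1000 × 0.941 = 0.31571
  40–44: 5 × 15.5/1000 × 0.927 = 0.07184
  45–49: 5 × 2.3/1000 × 0.910 = 0.01047
Sum = 4.34868
NRR = 0.488 × 4.34868 = 2.12216
NRR > 1, so each generation more than replaces itself.

2.122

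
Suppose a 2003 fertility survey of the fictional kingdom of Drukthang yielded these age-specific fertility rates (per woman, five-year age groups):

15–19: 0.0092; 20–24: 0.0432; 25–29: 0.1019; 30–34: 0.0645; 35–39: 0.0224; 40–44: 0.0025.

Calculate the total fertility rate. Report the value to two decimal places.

1.22

Sum of ASFRs = 0.0092 + 0.0432 + 0.1019 + 0.0645 + 0.0224 + 0.0025 = 0.2437
TFR = 5 × 0.2437 = 1.2185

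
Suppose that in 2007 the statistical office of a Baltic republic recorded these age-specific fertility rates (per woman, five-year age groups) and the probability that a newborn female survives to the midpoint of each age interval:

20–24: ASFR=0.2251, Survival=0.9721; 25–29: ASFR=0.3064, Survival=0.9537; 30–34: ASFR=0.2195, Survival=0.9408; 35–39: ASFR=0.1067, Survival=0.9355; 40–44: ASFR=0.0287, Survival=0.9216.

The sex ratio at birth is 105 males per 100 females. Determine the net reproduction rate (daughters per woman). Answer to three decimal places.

Proportion female at birth = 100 / (100 + 105) = 0.48780.
Weighting each age-specific rate by interval width and survival:
  20–24: 5 × 0.2251 × 0.9721 = 1.09410
  25–29: 5 × 0.3064 × 0.9537 = 1.46107
  30–34: 5 × 0.2195 × 0.9408 = 1.03253
  35–39: 5 × 0.1067 × 0.9355 = 0.49909
  40–44: 5 × 0.0287 × 0.9216 = 0.13225
Sum = 4.21904
NRR = 0.48780 × 4.21904 = 2.05805

2.058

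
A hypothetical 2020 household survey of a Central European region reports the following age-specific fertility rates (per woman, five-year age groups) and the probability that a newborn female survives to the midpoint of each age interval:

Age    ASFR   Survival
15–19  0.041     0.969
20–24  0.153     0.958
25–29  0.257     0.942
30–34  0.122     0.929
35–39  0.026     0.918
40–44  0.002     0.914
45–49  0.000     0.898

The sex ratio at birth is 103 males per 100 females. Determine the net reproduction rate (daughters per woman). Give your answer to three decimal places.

1.398

Proportion female at birth = 100 / (100 + 103) = 0.49261.
Per-age-group product (5 × ASFR × survival probability):
  15–19: 5 × 0.041 × 0.969 = 0.19865
  20–24: 5 × 0.153 × 0.958 = 0.73287
  25–29: 5 × 0.257 × 0.942 = 1.21047
  30–34: 5 × 0.122 × 0.929 = 0.56669
  35–39: 5 × 0.026 × 0.918 = 0.11934
  40–44: 5 × 0.002 × 0.914 = 0.00914
  45–49: 5 × 0.000 × 0.898 = 0.00000
Sum = 2.83716
NRR = 0.49261 × 2.83716 = 1.39761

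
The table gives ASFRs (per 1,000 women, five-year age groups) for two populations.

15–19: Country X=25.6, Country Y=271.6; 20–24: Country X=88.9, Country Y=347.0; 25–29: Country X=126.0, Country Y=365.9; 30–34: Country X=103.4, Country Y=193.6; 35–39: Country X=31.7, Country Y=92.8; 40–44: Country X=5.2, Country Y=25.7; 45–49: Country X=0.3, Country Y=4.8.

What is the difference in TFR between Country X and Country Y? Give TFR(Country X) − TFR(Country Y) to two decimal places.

Country X:
  Sum of ASFRs = 25.6 + 88.9 + 126.0 + 103.4 + 31.7 + 5.2 + 0.3 = 381.1
  TFR = 5 × 381.1 / 1000 = 1.9055
Country Y:
  Sum of ASFRs = 271.6 + 347.0 + 365.9 + 193.6 + 92.8 + 25.7 + 4.8 = 1301.4
  TFR = 5 × 1301.4 / 1000 = 6.507
Difference = 1.9055 − 6.507 = -4.6015

-4.60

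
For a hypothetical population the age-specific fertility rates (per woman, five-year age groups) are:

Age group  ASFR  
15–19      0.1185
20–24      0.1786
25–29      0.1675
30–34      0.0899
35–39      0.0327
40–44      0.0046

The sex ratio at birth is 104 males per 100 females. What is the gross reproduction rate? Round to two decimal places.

Proportion female at birth = 100 / (100 + 104) = 0.49020.
Sum of ASFRs = 0.1185 + 0.1786 + 0.1675 + 0.0899 + 0.0327 + 0.0046 = 0.5918
TFR = 5 × 0.5918 = 2.959
GRR = 0.49020 × 2.959 = 1.45050

1.45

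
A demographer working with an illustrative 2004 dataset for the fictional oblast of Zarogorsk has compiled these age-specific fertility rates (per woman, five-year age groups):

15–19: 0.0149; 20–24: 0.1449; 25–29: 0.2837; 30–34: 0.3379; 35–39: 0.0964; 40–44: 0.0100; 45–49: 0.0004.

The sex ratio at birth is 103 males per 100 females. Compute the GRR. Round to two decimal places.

2.19

Proportion female at birth = 100 / (100 + 103) = 0.49261.
Sum of ASFRs = 0.0149 + 0.1449 + 0.2837 + 0.3379 + 0.0964 + 0.0100 + 0.0004 = 0.8882
TFR = 5 × 0.8882 = 4.441
GRR = 0.49261 × 4.441 = 2.18768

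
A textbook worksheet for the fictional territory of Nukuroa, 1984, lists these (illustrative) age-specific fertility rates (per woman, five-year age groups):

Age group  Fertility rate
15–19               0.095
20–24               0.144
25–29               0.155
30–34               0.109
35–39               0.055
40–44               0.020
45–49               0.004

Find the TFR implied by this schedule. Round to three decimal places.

Sum of ASFRs = 0.095 + 0.144 + 0.155 + 0.109 + 0.055 + 0.020 + 0.004 = 0.582
TFR = 5 × 0.582 = 2.91

2.910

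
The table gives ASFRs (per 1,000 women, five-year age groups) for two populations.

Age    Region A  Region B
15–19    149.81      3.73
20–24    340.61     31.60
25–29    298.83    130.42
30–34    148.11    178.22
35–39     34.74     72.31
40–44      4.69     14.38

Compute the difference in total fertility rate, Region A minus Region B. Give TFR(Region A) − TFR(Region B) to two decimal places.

Region A:
  Sum of ASFRs = 149.81 + 340.61 + 298.83 + 148.11 + 34.74 + 4.69 = 976.79
  TFR = 5 × 976.79 / 1000 = 4.88395
Region B:
  Sum of ASFRs = 3.73 + 31.60 + 130.42 + 178.22 + 72.31 + 14.38 = 430.66
  TFR = 5 × 430.66 / 1000 = 2.1533
Difference = 4.88395 − 2.1533 = 2.73065

2.73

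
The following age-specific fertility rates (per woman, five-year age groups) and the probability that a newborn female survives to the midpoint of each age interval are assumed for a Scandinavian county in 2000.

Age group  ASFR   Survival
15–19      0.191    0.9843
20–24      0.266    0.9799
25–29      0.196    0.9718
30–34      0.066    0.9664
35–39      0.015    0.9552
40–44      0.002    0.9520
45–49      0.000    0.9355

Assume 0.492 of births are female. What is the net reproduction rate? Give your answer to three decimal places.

1.769

Proportion female at birth = 0.492.
Each age group contributes 5 × ASFR × survival:
  15–19: 5 × 0.191 × 0.9843 = 0.94001
  20–24: 5 × 0.266 × 0.9799 = 1.30327
  25–29: 5 × 0.196 × 0.9718 = 0.95236
  30–34: 5 × 0.066 × 0.9664 = 0.31891
  35–39: 5 × 0.015 × 0.9552 = 0.07164
  40–44: 5 × 0.002 × 0.9520 = 0.00952
  45–49: 5 × 0.000 × 0.9355 = 0.00000
Sum = 3.59571
NRR = 0.492 × 3.59571 = 1.76909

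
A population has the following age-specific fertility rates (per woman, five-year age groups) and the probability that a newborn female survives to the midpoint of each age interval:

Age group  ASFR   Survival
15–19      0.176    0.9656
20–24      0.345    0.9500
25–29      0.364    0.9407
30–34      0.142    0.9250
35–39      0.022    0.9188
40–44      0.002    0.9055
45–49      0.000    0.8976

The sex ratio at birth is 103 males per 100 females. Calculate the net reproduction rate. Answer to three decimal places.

Proportion female at birth = 100 / (100 + 103) = 0.49261.
Per-age-group product (5 × ASFR × survival probability):
  15–19: 5 × 0.176 × 0.9656 = 0.84973
  20–24: 5 × 0.345 × 0.9500 = 1.63875
  25–29: 5 × 0.364 × 0.9407 = 1.71207
  30–34: 5 × 0.142 × 0.9250 = 0.65675
  35–39: 5 × 0.022 × 0.9188 = 0.10107
  40–44: 5 × 0.002 × 0.9055 = 0.00906
  45–49: 5 × 0.000 × 0.8976 = 0.00000
Sum = 4.96743
NRR = 0.49261 × 4.96743 = 2.44701
NRR > 1, so each generation more than replaces itself.

2.447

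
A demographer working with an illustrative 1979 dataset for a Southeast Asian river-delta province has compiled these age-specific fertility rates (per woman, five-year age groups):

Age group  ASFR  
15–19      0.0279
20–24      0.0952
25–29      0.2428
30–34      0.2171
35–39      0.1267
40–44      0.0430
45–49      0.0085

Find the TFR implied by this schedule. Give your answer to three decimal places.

3.806

Sum of ASFRs = 0.0279 + 0.0952 + 0.2428 + 0.2171 + 0.1267 + 0.0430 + 0.0085 = 0.7612
TFR = 5 × 0.7612 = 3.806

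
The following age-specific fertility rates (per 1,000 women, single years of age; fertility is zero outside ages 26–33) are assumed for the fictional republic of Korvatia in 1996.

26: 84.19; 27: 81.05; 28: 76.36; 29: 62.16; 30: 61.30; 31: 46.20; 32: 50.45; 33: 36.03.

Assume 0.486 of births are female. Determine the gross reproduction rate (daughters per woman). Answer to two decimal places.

0.24

Proportion female at birth = 0.486.
Sum of ASFRs = 84.19 + 81.05 + 76.36 + 62.16 + 61.30 + 46.20 + 50.45 + 36.03 = 497.74
TFR = 497.74 / 1000 = 0.49774
GRR = 0.486 × 0.49774 = 0.24190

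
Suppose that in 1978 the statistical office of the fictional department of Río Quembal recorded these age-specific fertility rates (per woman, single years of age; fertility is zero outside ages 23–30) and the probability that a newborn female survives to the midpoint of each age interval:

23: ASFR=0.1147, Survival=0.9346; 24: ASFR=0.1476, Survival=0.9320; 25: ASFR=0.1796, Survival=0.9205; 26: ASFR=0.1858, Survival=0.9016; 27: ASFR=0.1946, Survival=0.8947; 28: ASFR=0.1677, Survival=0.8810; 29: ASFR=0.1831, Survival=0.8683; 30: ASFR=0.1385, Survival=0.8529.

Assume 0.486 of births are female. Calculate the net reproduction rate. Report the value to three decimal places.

0.572

Proportion female at birth = 0.486.
Each age group contributes 1 × ASFR × survival:
  23: 1 × 0.1147 × 0.9346 = 0.10720
  24: 1 × 0.1476 × 0.9320 = 0.13756
  25: 1 × 0.1796 × 0.9205 = 0.16532
  26: 1 × 0.1858 × 0.9016 = 0.16752
  27: 1 × 0.1946 × 0.8947 = 0.17411
  28: 1 × 0.1677 × 0.8810 = 0.14774
  29: 1 × 0.1831 × 0.8683 = 0.15899
  30: 1 × 0.1385 × 0.8529 = 0.11813
Sum = 1.17657
NRR = 0.486 × 1.17657 = 0.57181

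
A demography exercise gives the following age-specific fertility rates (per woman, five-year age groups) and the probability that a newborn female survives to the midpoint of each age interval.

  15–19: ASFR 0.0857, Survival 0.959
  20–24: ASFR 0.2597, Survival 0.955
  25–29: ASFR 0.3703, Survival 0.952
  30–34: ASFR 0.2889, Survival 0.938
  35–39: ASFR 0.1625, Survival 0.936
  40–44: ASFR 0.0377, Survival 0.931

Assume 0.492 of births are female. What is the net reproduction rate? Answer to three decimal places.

Proportion female at birth = 0.492.
Each age group contributes 5 × ASFR × survival:
  15–19: 5 × 0.0857 × 0.959 = 0.41093
  20–24: 5 × 0.2597 × 0.955 = 1.24007
  25–29: 5 × 0.3703 × 0.952 = 1.76263
  30–34: 5 × 0.2889 × 0.938 = 1.35494
  35–39: 5 × 0.1625 × 0.936 = 0.76050
  40–44: 5 × 0.0377 × 0.931 = 0.17549
Sum = 5.70456
NRR = 0.492 × 5.70456 = 2.80664
With NRR above 1 the population is above replacement fertility.

2.807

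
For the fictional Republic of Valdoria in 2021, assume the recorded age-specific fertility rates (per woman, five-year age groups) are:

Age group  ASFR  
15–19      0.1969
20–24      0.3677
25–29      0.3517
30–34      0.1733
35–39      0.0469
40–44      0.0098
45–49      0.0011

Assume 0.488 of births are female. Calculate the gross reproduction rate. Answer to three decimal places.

Proportion female at birth = 0.488.
Sum of ASFRs = 0.1969 + 0.3677 + 0.3517 + 0.1733 + 0.0469 + 0.0098 + 0.0011 = 1.1474
TFR = 5 × 1.1474 = 5.737
GRR = 0.488 × 5.737 = 2.79966

2.800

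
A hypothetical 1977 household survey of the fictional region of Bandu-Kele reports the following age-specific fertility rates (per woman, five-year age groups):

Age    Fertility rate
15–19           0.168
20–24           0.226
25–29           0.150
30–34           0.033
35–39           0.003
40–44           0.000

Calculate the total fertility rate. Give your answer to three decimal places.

2.900

Sum of ASFRs = 0.168 + 0.226 + 0.150 + 0.033 + 0.003 + 0.000 = 0.580
TFR = 5 × 0.580 = 2.9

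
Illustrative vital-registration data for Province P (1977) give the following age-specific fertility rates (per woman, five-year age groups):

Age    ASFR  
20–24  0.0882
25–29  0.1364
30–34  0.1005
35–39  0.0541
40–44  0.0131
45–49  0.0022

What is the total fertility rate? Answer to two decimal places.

Sum of ASFRs = 0.0882 + 0.1364 + 0.1005 + 0.0541 + 0.0131 + 0.0022 = 0.3945
TFR = 5 × 0.3945 = 1.9725

1.97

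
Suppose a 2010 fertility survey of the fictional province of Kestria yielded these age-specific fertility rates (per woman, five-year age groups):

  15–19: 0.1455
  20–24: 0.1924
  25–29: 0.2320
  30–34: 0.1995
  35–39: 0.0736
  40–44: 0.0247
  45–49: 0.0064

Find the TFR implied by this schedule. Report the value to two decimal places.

4.37

Sum of ASFRs = 0.1455 + 0.1924 + 0.2320 + 0.1995 + 0.0736 + 0.0247 + 0.0064 = 0.8741
TFR = 5 × 0.8741 = 4.3705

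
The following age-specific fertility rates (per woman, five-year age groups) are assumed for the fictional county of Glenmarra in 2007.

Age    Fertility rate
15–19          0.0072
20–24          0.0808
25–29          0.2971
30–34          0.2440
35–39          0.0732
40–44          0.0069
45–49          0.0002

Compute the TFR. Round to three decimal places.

Sum of ASFRs = 0.0072 + 0.0808 + 0.2971 + 0.2440 + 0.0732 + 0.0069 + 0.0002 = 0.7094
TFR = 5 × 0.7094 = 3.547

3.547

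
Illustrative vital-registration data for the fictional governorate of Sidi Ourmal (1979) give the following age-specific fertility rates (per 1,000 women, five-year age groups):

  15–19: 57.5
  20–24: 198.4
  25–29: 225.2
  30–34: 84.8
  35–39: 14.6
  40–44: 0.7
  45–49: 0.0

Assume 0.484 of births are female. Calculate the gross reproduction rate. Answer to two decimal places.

Proportion female at birth = 0.484.
Sum of ASFRs = 57.5 + 198.4 + 225.2 + 84.8 + 14.6 + 0.7 + 0.0 = 581.2
TFR = 5 × 581.2 / 1000 = 2.906
GRR = 0.484 × 2.906 = 1.40650

1.41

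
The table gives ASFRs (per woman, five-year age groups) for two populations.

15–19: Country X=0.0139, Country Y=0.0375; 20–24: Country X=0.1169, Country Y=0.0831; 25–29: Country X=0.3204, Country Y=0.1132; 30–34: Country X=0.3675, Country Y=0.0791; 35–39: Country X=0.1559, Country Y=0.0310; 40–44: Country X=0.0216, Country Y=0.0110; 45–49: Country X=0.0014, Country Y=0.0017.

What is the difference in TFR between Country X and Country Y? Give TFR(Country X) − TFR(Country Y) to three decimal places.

3.205

Country X:
  Sum of ASFRs = 0.0139 + 0.1169 + 0.3204 + 0.3675 + 0.1559 + 0.0216 + 0.0014 = 0.9976
  TFR = 5 × 0.9976 = 4.988
Country Y:
  Sum of ASFRs = 0.0375 + 0.0831 + 0.1132 + 0.0791 + 0.0310 + 0.0110 + 0.0017 = 0.3566
  TFR = 5 × 0.3566 = 1.783
Difference = 4.988 − 1.783 = 3.205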